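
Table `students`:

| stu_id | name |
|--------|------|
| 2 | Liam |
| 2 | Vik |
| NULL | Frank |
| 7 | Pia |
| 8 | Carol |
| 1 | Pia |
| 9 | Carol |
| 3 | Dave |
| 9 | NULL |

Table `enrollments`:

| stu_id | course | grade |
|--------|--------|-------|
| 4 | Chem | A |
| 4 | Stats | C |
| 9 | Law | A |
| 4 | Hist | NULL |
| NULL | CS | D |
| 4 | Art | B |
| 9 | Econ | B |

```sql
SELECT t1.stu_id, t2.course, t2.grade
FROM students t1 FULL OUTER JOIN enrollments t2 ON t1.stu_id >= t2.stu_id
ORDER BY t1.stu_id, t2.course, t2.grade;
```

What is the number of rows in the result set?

26

FULL OUTER JOIN keeps every row from both sides; unmatched rows get NULL for the other side's columns.
Matching on t1.stu_id >= t2.stu_id. A NULL in a compared column never satisfies the condition.
- t1 row (stu_id=2): no match → kept, t2 columns NULL.
- t1 row (stu_id=2): no match → kept, t2 columns NULL.
- t1 row (stu_id=NULL): no match → kept, t2 columns NULL.
- t1 row (stu_id=7): matches 4 t2 row(s) → 4 output row(s).
- t1 row (stu_id=8): matches 4 t2 row(s) → 4 output row(s).
- t1 row (stu_id=1): no match → kept, t2 columns NULL.
- t1 row (stu_id=9): matches 6 t2 row(s) → 6 output row(s).
- t1 row (stu_id=3): no match → kept, t2 columns NULL.
- t1 row (stu_id=9): matches 6 t2 row(s) → 6 output row(s).
- 1 t2 row(s) had no t1 match → kept, t1 columns NULL.
Total: 20 matched + 6 padded = 26 rows.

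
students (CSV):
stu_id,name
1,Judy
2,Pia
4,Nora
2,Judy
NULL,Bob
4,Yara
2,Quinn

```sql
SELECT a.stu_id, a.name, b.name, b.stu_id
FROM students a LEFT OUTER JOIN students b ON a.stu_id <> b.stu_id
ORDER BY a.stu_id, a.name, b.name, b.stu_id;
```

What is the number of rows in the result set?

23

LEFT JOIN keeps every row from `students a`; unmatched rows get NULL for `students b`'s columns.
Matching on a.stu_id <> b.stu_id. A NULL in a compared column never satisfies the condition.
Matched pairs: 22; unmatched a rows kept: 1.
Total: 22 matched + 1 padded = 23 rows.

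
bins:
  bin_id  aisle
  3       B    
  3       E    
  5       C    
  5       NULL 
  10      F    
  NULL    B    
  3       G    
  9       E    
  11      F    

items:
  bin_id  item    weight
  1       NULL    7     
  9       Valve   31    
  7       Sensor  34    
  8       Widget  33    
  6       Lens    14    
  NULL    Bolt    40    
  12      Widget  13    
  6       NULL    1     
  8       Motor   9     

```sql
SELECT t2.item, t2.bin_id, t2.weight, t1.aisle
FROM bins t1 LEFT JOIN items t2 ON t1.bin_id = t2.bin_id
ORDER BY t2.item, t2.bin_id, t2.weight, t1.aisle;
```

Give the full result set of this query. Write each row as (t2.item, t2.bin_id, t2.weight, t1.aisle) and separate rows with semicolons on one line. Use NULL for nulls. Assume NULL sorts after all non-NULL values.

LEFT JOIN keeps every row from `bins`; unmatched rows get NULL for `items`'s columns.
Matching on t1.bin_id = t2.bin_id. A NULL in a compared column never satisfies the condition.
- t1[0] bin_id=3 → no match; kept with NULLs on the t2 side.
- t1[1] bin_id=3 → no match; kept with NULLs on the t2 side.
- t1[2] bin_id=5 → no match; kept with NULLs on the t2 side.
- t1[3] bin_id=5 → no match; kept with NULLs on the t2 side.
- t1[4] bin_id=10 → no match; kept with NULLs on the t2 side.
- t1[5] bin_id=NULL → no match; kept with NULLs on the t2 side.
- t1[6] bin_id=3 → no match; kept with NULLs on the t2 side.
- t1[7] bin_id=9 → 1 match(es) in t2 → 1 row(s).
- t1[8] bin_id=11 → no match; kept with NULLs on the t2 side.
After projecting and ordering:
t2.item | t2.bin_id | t2.weight | t1.aisle
Valve | 9 | 31 | E
NULL | NULL | NULL | B
NULL | NULL | NULL | B
NULL | NULL | NULL | C
NULL | NULL | NULL | E
NULL | NULL | NULL | F
NULL | NULL | NULL | F
NULL | NULL | NULL | G
NULL | NULL | NULL | NULL

(Valve, 9, 31, E); (NULL, NULL, NULL, B); (NULL, NULL, NULL, B); (NULL, NULL, NULL, C); (NULL, NULL, NULL, E); (NULL, NULL, NULL, F); (NULL, NULL, NULL, F); (NULL, NULL, NULL, G); (NULL, NULL, NULL, NULL)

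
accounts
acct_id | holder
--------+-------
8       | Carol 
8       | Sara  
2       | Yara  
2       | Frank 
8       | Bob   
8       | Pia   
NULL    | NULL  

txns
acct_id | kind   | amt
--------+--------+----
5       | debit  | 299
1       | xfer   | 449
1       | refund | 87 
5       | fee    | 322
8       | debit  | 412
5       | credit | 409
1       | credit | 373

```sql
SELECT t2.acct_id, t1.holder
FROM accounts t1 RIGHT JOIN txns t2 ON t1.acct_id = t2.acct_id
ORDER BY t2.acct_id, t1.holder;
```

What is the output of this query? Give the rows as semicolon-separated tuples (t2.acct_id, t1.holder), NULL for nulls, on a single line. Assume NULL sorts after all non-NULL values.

(1, NULL); (1, NULL); (1, NULL); (5, NULL); (5, NULL); (5, NULL); (8, Bob); (8, Carol); (8, Pia); (8, Sara)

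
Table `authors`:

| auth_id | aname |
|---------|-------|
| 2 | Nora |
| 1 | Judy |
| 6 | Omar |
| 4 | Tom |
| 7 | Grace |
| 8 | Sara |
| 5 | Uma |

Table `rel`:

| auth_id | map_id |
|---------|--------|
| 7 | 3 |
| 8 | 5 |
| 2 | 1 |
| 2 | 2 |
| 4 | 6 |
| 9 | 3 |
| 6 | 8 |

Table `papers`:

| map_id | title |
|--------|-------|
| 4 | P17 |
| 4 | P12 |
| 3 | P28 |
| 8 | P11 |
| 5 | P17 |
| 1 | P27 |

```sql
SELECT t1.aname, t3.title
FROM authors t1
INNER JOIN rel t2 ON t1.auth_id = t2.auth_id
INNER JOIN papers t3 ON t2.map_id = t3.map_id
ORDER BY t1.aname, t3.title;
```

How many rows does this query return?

4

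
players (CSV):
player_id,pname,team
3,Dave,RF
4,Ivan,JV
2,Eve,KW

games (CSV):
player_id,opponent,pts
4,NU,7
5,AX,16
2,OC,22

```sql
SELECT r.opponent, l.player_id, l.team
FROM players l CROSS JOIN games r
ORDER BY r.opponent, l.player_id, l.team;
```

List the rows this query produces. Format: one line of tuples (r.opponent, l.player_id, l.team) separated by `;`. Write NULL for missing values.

CROSS JOIN pairs every row of `players` with every row of `games`: 3 × 3 = 9 rows.
After projecting and ordering:
r.opponent | l.player_id | l.team
AX | 2 | KW
AX | 3 | RF
AX | 4 | JV
NU | 2 | KW
NU | 3 | RF
NU | 4 | JV
OC | 2 | KW
OC | 3 | RF
OC | 4 | JV

(AX, 2, KW); (AX, 3, RF); (AX, 4, JV); (NU, 2, KW); (NU, 3, RF); (NU, 4, JV); (OC, 2, KW); (OC, 3, RF); (OC, 4, JV)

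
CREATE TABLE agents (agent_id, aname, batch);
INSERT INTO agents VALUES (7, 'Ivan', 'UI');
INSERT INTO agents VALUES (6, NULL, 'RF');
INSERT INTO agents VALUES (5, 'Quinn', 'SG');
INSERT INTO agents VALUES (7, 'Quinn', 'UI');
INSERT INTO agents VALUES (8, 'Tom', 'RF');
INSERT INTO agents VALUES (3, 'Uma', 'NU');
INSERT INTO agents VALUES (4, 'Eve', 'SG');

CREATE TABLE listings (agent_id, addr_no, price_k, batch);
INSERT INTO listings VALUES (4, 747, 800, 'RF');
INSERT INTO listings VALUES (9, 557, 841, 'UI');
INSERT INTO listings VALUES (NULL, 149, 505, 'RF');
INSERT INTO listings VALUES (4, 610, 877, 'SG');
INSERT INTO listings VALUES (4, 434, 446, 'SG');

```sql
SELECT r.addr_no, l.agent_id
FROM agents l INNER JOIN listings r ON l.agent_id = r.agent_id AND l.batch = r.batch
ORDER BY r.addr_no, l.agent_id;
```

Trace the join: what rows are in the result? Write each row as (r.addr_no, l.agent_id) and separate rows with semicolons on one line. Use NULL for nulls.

(434, 4); (610, 4)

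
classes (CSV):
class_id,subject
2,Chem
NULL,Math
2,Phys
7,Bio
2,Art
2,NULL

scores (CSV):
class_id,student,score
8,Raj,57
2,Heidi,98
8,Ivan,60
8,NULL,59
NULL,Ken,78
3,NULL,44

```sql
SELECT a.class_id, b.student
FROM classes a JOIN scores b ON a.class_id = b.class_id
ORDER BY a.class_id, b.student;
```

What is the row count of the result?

4

INNER JOIN keeps only pairs where the ON condition holds.
Matching on a.class_id = b.class_id. A NULL in a compared column never satisfies the condition.
- class_id=2: 1 matching b row(s), so 1 row(s) emitted.
- class_id=NULL: no matching b row, dropped.
- class_id=2: 1 matching b row(s), so 1 row(s) emitted.
- class_id=7: no matching b row, dropped.
- class_id=2: 1 matching b row(s), so 1 row(s) emitted.
- class_id=2: 1 matching b row(s), so 1 row(s) emitted.
Total: 4 rows.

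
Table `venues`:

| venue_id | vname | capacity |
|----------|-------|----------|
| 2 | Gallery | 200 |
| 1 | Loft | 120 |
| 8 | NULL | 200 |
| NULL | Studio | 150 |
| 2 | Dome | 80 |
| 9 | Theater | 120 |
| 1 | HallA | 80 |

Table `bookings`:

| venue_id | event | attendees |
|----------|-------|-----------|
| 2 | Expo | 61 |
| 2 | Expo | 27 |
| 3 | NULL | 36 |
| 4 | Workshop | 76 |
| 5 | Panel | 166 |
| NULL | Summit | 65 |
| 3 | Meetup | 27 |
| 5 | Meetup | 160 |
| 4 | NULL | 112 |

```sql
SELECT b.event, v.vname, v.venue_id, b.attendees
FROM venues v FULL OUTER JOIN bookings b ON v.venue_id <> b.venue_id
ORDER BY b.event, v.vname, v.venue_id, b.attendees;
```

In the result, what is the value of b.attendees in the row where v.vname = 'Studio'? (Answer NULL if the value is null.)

FULL OUTER JOIN keeps every row from both sides; unmatched rows get NULL for the other side's columns.
Matching on v.venue_id <> b.venue_id. A NULL in a compared column never satisfies the condition.
- v (venue_id=2) pairs with 6 row(s) of b.
- v (venue_id=1) pairs with 8 row(s) of b.
- v (venue_id=8) pairs with 8 row(s) of b.
- v (venue_id=NULL) has no partner → padded with NULL.
- v (venue_id=2) pairs with 6 row(s) of b.
- v (venue_id=9) pairs with 8 row(s) of b.
- v (venue_id=1) pairs with 8 row(s) of b.
- plus 1 unmatched b row(s), each kept with NULL v columns.

NULL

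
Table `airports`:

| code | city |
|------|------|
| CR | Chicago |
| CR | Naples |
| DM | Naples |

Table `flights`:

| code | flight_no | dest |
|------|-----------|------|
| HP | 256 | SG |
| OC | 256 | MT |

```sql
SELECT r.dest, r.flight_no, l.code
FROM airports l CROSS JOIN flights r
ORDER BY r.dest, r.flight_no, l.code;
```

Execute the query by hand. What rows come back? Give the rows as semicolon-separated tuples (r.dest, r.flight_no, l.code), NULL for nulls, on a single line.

CROSS JOIN pairs every row of `airports` with every row of `flights`: 3 × 2 = 6 rows.

(MT, 256, CR); (MT, 256, CR); (MT, 256, DM); (SG, 256, CR); (SG, 256, CR); (SG, 256, DM)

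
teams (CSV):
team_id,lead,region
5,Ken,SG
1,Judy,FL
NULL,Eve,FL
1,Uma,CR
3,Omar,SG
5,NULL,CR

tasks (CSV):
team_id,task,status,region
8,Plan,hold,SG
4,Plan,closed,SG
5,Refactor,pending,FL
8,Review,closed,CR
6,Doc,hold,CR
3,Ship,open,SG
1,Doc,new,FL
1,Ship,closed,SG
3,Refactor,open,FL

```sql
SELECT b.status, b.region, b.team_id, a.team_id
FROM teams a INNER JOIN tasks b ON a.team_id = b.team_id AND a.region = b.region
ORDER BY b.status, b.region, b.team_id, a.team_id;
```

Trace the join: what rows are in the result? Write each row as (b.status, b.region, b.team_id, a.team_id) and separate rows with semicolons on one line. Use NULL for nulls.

INNER JOIN keeps only pairs where the ON condition holds.
Matching on a.team_id = b.team_id AND a.region = b.region. A NULL in a compared column never satisfies the condition.
- a row (team_id=5, region=SG): no match → dropped.
- a row (team_id=1, region=FL): matches 1 b row(s) → 1 output row(s).
- a row (team_id=NULL, region=FL): no match → dropped.
- a row (team_id=1, region=CR): no match → dropped.
- a row (team_id=3, region=SG): matches 1 b row(s) → 1 output row(s).
- a row (team_id=5, region=CR): no match → dropped.
After projecting and ordering:
b.status | b.region | b.team_id | a.team_id
new | FL | 1 | 1
open | SG | 3 | 3

(new, FL, 1, 1); (open, SG, 3, 3)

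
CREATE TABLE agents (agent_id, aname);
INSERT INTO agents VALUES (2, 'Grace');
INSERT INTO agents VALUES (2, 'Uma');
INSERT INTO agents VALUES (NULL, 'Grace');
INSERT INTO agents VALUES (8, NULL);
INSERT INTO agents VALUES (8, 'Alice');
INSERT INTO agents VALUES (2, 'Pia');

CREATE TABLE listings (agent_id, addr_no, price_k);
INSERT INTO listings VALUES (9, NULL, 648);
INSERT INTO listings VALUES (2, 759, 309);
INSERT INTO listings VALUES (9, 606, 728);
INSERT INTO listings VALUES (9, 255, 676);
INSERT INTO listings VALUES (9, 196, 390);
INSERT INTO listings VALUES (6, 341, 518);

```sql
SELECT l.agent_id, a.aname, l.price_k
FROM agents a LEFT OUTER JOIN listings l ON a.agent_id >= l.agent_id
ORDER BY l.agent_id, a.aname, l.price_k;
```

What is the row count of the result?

LEFT JOIN keeps every row from `agents`; unmatched rows get NULL for `listings`'s columns.
Matching on a.agent_id >= l.agent_id. A NULL in a compared column never satisfies the condition.
Matched pairs: 7; unmatched a rows kept: 1.
Total: 7 matched + 1 padded = 8 rows.

8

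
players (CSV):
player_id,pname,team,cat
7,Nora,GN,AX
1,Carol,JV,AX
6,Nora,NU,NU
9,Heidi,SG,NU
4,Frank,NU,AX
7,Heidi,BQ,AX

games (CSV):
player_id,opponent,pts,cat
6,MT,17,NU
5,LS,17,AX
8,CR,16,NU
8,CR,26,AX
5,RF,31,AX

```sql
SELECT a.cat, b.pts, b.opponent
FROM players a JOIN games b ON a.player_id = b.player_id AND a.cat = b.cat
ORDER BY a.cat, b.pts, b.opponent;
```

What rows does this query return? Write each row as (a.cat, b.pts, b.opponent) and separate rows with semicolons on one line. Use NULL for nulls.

(NU, 17, MT)

INNER JOIN keeps only pairs where the ON condition holds.
Matching on a.player_id = b.player_id AND a.cat = b.cat.
Matched pairs: 1.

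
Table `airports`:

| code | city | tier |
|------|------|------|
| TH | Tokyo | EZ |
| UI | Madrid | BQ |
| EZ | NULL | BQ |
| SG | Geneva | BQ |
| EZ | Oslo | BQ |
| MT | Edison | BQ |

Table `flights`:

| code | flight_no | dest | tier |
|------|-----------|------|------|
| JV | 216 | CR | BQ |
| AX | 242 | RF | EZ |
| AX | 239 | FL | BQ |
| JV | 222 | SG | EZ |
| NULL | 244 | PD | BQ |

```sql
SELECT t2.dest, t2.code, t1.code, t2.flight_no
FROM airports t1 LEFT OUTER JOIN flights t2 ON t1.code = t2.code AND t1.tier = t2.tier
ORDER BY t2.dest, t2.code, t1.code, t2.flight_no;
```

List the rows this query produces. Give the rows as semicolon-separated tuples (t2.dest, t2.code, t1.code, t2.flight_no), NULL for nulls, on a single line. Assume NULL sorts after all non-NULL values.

LEFT JOIN keeps every row from `airports`; unmatched rows get NULL for `flights`'s columns.
Matching on t1.code = t2.code AND t1.tier = t2.tier. A NULL in a compared column never satisfies the condition.
Matched pairs: 0; unmatched t1 rows kept: 6.

(NULL, NULL, EZ, NULL); (NULL, NULL, EZ, NULL); (NULL, NULL, MT, NULL); (NULL, NULL, SG, NULL); (NULL, NULL, TH, NULL); (NULL, NULL, UI, NULL)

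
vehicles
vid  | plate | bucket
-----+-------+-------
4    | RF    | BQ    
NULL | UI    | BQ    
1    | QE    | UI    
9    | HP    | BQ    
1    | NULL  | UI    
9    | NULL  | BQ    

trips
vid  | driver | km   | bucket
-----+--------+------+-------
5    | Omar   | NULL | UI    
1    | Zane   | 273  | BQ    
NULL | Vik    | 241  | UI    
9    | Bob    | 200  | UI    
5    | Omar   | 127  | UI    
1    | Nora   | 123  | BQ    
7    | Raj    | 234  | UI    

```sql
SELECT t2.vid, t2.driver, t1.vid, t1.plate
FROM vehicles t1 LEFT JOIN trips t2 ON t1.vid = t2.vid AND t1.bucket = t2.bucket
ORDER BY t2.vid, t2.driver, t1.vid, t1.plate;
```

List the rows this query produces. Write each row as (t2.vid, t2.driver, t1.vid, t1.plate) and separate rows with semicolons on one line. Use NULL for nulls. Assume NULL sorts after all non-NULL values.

LEFT JOIN keeps every row from `vehicles`; unmatched rows get NULL for `trips`'s columns.
Matching on t1.vid = t2.vid AND t1.bucket = t2.bucket. A NULL in a compared column never satisfies the condition.
- vid=4, bucket=BQ: no t2 row matches, row kept with t2 columns NULL.
- vid=NULL, bucket=BQ: no t2 row matches, row kept with t2 columns NULL.
- vid=1, bucket=UI: no t2 row matches, row kept with t2 columns NULL.
- vid=9, bucket=BQ: no t2 row matches, row kept with t2 columns NULL.
- vid=1, bucket=UI: no t2 row matches, row kept with t2 columns NULL.
- vid=9, bucket=BQ: no t2 row matches, row kept with t2 columns NULL.
After projecting and ordering:
t2.vid | t2.driver | t1.vid | t1.plate
NULL | NULL | 1 | QE
NULL | NULL | 1 | NULL
NULL | NULL | 4 | RF
NULL | NULL | 9 | HP
NULL | NULL | 9 | NULL
NULL | NULL | NULL | UI

(NULL, NULL, 1, QE); (NULL, NULL, 1, NULL); (NULL, NULL, 4, RF); (NULL, NULL, 9, HP); (NULL, NULL, 9, NULL); (NULL, NULL, NULL, UI)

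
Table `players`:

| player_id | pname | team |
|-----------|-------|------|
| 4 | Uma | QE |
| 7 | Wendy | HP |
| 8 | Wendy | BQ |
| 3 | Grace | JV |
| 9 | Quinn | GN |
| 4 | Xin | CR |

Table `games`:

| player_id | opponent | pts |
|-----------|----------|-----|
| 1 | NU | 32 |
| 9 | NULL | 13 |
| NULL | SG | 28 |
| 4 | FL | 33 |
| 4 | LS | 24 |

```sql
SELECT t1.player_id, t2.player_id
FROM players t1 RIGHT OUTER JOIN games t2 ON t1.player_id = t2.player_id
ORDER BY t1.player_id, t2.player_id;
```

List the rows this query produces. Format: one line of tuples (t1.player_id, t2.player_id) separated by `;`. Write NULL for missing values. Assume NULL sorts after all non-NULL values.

(4, 4); (4, 4); (4, 4); (4, 4); (9, 9); (NULL, 1); (NULL, NULL)

RIGHT JOIN keeps every row from `games`; unmatched rows get NULL for `players`'s columns.
Matching on t1.player_id = t2.player_id. A NULL in a compared column never satisfies the condition.
Matched pairs: 5; unmatched t2 rows kept: 2.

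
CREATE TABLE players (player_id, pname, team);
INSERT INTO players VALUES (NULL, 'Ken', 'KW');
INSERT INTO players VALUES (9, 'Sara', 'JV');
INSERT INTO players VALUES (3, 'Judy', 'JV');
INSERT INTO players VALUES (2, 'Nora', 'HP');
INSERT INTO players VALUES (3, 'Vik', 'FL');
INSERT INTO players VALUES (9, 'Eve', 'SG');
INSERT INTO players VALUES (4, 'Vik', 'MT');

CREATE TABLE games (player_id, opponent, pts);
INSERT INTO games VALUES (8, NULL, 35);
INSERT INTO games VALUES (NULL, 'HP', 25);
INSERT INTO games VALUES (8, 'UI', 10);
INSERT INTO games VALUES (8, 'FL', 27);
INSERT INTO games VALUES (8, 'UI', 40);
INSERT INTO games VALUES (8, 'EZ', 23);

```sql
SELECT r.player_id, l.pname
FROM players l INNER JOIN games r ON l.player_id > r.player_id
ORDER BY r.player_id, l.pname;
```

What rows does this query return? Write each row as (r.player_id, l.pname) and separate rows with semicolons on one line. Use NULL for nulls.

INNER JOIN keeps only pairs where the ON condition holds.
Matching on l.player_id > r.player_id. A NULL in a compared column never satisfies the condition.
- player_id=NULL: no matching r row, dropped.
- player_id=9: 5 matching r row(s), so 5 row(s) emitted.
- player_id=3: no matching r row, dropped.
- player_id=2: no matching r row, dropped.
- player_id=3: no matching r row, dropped.
- player_id=9: 5 matching r row(s), so 5 row(s) emitted.
- player_id=4: no matching r row, dropped.
After projecting and ordering:
r.player_id | l.pname
8 | Eve
8 | Eve
8 | Eve
8 | Eve
8 | Eve
8 | Sara
8 | Sara
8 | Sara
8 | Sara
8 | Sara

(8, Eve); (8, Eve); (8, Eve); (8, Eve); (8, Eve); (8, Sara); (8, Sara); (8, Sara); (8, Sara); (8, Sara)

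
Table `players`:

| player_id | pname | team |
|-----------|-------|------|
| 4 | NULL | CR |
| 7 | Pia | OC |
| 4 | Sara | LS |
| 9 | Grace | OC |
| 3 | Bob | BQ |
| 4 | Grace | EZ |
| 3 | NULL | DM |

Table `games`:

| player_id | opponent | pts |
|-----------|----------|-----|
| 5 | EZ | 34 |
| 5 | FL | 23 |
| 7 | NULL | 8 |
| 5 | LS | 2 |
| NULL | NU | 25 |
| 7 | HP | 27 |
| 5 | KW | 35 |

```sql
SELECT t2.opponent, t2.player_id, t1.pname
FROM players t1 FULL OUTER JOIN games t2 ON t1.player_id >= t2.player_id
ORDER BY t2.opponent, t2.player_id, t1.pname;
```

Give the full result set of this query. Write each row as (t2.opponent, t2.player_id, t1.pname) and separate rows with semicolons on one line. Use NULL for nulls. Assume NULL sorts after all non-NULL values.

(EZ, 5, Grace); (EZ, 5, Pia); (FL, 5, Grace); (FL, 5, Pia); (HP, 7, Grace); (HP, 7, Pia); (KW, 5, Grace); (KW, 5, Pia); (LS, 5, Grace); (LS, 5, Pia); (NU, NULL, NULL); (NULL, 7, Grace); (NULL, 7, Pia); (NULL, NULL, Bob); (NULL, NULL, Grace); (NULL, NULL, Sara); (NULL, NULL, NULL); (NULL, NULL, NULL)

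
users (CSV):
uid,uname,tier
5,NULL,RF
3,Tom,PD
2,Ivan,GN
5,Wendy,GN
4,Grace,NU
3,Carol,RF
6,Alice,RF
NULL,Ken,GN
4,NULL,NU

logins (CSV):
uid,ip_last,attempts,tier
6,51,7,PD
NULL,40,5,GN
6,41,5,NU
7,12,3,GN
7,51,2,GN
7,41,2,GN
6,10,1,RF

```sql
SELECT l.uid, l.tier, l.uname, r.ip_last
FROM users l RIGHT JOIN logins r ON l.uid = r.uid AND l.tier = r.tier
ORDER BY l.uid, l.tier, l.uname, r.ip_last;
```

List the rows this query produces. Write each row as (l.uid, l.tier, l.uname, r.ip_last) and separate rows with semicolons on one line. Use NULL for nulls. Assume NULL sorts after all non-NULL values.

(6, RF, Alice, 10); (NULL, NULL, NULL, 12); (NULL, NULL, NULL, 40); (NULL, NULL, NULL, 41); (NULL, NULL, NULL, 41); (NULL, NULL, NULL, 51); (NULL, NULL, NULL, 51)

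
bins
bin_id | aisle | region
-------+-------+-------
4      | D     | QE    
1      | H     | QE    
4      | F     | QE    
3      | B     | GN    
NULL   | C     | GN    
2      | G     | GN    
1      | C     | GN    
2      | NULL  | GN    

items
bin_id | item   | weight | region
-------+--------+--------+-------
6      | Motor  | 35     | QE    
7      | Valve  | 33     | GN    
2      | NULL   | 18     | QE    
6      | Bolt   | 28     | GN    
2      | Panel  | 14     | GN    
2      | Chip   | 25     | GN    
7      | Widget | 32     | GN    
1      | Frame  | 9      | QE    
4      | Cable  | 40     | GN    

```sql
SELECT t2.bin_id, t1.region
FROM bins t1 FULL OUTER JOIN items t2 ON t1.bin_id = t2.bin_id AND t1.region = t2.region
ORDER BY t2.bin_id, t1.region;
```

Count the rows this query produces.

16

FULL OUTER JOIN keeps every row from both sides; unmatched rows get NULL for the other side's columns.
Matching on t1.bin_id = t2.bin_id AND t1.region = t2.region. A NULL in a compared column never satisfies the condition.
- t1 row (bin_id=4, region=QE): no match → kept, t2 columns NULL.
- t1 row (bin_id=1, region=QE): matches 1 t2 row(s) → 1 output row(s).
- t1 row (bin_id=4, region=QE): no match → kept, t2 columns NULL.
- t1 row (bin_id=3, region=GN): no match → kept, t2 columns NULL.
- t1 row (bin_id=NULL, region=GN): no match → kept, t2 columns NULL.
- t1 row (bin_id=2, region=GN): matches 2 t2 row(s) → 2 output row(s).
- t1 row (bin_id=1, region=GN): no match → kept, t2 columns NULL.
- t1 row (bin_id=2, region=GN): matches 2 t2 row(s) → 2 output row(s).
- 6 row(s) from t2 found no t1 partner → padded with NULL.
Total: 5 matched + 11 padded = 16 rows.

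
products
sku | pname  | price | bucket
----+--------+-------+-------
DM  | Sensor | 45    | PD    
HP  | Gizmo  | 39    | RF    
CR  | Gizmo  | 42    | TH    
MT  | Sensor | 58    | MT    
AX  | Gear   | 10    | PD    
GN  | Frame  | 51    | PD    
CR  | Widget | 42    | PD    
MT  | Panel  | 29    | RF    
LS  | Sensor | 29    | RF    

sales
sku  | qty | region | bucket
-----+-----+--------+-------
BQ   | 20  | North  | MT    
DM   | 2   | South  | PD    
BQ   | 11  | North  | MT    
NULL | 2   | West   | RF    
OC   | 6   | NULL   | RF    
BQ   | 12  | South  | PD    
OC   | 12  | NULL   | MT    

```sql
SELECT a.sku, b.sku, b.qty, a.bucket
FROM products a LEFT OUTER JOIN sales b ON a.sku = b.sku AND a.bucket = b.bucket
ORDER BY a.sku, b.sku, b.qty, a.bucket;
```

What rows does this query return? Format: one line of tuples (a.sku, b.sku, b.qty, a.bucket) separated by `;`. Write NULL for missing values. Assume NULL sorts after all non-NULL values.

(AX, NULL, NULL, PD); (CR, NULL, NULL, PD); (CR, NULL, NULL, TH); (DM, DM, 2, PD); (GN, NULL, NULL, PD); (HP, NULL, NULL, RF); (LS, NULL, NULL, RF); (MT, NULL, NULL, MT); (MT, NULL, NULL, RF)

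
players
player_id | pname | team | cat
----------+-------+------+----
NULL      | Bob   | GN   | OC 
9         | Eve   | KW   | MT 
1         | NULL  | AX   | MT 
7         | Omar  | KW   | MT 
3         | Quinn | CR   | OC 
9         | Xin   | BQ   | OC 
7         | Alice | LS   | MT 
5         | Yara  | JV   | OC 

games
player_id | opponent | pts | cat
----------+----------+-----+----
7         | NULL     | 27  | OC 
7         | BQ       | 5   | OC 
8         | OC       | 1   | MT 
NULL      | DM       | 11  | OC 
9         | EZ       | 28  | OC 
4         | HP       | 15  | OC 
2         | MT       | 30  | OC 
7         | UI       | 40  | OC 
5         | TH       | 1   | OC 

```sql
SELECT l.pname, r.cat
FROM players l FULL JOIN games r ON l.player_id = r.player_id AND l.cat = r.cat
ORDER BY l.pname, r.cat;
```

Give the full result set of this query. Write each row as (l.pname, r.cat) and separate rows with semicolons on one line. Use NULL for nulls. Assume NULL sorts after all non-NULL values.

(Alice, NULL); (Bob, NULL); (Eve, NULL); (Omar, NULL); (Quinn, NULL); (Xin, OC); (Yara, OC); (NULL, MT); (NULL, OC); (NULL, OC); (NULL, OC); (NULL, OC); (NULL, OC); (NULL, OC); (NULL, NULL)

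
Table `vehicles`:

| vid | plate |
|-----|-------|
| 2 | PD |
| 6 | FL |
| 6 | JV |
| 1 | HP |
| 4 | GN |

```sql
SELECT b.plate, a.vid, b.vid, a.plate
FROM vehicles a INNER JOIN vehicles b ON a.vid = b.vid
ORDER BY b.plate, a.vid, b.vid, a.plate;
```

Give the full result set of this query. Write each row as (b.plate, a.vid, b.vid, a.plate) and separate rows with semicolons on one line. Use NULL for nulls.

INNER JOIN keeps only pairs where the ON condition holds.
Matching on a.vid = b.vid.
- a row (vid=2): matches 1 b row(s) → 1 output row(s).
- a row (vid=6): matches 2 b row(s) → 2 output row(s).
- a row (vid=6): matches 2 b row(s) → 2 output row(s).
- a row (vid=1): matches 1 b row(s) → 1 output row(s).
- a row (vid=4): matches 1 b row(s) → 1 output row(s).
After projecting and ordering:
b.plate | a.vid | b.vid | a.plate
FL | 6 | 6 | FL
FL | 6 | 6 | JV
GN | 4 | 4 | GN
HP | 1 | 1 | HP
JV | 6 | 6 | FL
JV | 6 | 6 | JV
PD | 2 | 2 | PD

(FL, 6, 6, FL); (FL, 6, 6, JV); (GN, 4, 4, GN); (HP, 1, 1, HP); (JV, 6, 6, FL); (JV, 6, 6, JV); (PD, 2, 2, PD)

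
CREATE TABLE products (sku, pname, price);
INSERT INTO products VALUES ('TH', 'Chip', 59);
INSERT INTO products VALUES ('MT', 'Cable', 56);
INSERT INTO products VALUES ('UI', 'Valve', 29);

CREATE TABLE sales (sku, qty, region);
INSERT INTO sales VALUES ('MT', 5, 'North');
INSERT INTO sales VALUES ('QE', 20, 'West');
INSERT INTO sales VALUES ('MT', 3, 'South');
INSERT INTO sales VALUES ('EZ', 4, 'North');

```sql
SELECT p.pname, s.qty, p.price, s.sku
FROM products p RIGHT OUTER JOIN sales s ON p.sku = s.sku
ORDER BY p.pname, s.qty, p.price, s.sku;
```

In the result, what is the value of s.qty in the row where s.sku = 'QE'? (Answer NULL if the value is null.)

RIGHT JOIN keeps every row from `sales`; unmatched rows get NULL for `products`'s columns.
Matching on p.sku = s.sku.
Matched pairs: 2; unmatched s rows kept: 2.

20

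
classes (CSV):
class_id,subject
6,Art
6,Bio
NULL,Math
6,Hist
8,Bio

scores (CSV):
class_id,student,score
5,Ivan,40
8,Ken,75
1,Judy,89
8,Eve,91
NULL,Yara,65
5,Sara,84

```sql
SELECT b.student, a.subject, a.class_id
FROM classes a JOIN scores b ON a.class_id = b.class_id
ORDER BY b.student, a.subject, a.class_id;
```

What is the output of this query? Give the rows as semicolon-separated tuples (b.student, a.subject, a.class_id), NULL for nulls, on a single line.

(Eve, Bio, 8); (Ken, Bio, 8)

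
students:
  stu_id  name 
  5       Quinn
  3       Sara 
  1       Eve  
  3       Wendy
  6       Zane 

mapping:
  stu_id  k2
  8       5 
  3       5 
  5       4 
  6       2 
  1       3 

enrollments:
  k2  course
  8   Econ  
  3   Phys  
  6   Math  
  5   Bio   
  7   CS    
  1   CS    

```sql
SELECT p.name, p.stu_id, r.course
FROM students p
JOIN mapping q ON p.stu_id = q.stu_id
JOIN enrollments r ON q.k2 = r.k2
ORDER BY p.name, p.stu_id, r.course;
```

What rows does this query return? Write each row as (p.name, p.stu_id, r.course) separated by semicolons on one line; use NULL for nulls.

Joins associate left-to-right: students INNER JOIN mapping on stu_id gives 5 intermediate row(s).
Then INNER JOIN `enrollments r` on k2: keep only rows whose q.k2 appears in r.

(Eve, 1, Phys); (Sara, 3, Bio); (Wendy, 3, Bio)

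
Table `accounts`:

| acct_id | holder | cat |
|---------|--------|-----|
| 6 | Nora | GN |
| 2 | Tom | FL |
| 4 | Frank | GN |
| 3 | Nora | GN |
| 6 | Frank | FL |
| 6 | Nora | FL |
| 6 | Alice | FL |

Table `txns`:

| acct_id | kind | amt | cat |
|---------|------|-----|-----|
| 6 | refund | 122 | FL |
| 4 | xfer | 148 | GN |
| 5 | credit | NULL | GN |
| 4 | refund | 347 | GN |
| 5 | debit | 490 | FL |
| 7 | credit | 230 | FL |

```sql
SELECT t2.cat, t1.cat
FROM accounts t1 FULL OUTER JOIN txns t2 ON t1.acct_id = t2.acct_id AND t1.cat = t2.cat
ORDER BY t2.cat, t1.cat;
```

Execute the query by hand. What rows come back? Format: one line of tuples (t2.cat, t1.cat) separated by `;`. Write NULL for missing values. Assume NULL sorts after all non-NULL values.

FULL OUTER JOIN keeps every row from both sides; unmatched rows get NULL for the other side's columns.
Matching on t1.acct_id = t2.acct_id AND t1.cat = t2.cat.
- t1 (acct_id=6, cat=GN) has no partner → padded with NULL.
- t1 (acct_id=2, cat=FL) has no partner → padded with NULL.
- t1 (acct_id=4, cat=GN) pairs with 2 row(s) of t2.
- t1 (acct_id=3, cat=GN) has no partner → padded with NULL.
- t1 (acct_id=6, cat=FL) pairs with 1 row(s) of t2.
- t1 (acct_id=6, cat=FL) pairs with 1 row(s) of t2.
- t1 (acct_id=6, cat=FL) pairs with 1 row(s) of t2.
- plus 3 unmatched t2 row(s), each kept with NULL t1 columns.

(FL, FL); (FL, FL); (FL, FL); (FL, NULL); (FL, NULL); (GN, GN); (GN, GN); (GN, NULL); (NULL, FL); (NULL, GN); (NULL, GN)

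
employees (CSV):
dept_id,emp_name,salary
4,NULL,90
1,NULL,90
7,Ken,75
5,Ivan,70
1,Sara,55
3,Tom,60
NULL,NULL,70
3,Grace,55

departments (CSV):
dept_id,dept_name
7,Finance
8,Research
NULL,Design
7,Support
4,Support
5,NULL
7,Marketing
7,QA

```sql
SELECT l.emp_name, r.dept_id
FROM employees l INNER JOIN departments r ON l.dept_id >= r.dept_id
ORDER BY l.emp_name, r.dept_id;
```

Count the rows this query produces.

9

INNER JOIN keeps only pairs where the ON condition holds.
Matching on l.dept_id >= r.dept_id. A NULL in a compared column never satisfies the condition.
- dept_id=4: 1 matching r row(s), so 1 row(s) emitted.
- dept_id=1: no matching r row, dropped.
- dept_id=7: 6 matching r row(s), so 6 row(s) emitted.
- dept_id=5: 2 matching r row(s), so 2 row(s) emitted.
- dept_id=1: no matching r row, dropped.
- dept_id=3: no matching r row, dropped.
- dept_id=NULL: no matching r row, dropped.
- dept_id=3: no matching r row, dropped.
Total: 9 rows.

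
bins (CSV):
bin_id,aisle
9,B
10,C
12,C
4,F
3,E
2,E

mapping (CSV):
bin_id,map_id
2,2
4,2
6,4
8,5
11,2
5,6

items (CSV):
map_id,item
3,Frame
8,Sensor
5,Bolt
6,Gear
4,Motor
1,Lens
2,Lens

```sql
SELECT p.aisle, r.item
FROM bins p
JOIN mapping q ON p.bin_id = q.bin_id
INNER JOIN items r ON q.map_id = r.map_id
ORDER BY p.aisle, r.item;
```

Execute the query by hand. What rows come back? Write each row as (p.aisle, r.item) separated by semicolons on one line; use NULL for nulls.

Joins associate left-to-right: bins INNER JOIN mapping on bin_id gives 2 intermediate row(s).
Then INNER JOIN `items r` on map_id: keep only rows whose q.map_id appears in r.

(E, Lens); (F, Lens)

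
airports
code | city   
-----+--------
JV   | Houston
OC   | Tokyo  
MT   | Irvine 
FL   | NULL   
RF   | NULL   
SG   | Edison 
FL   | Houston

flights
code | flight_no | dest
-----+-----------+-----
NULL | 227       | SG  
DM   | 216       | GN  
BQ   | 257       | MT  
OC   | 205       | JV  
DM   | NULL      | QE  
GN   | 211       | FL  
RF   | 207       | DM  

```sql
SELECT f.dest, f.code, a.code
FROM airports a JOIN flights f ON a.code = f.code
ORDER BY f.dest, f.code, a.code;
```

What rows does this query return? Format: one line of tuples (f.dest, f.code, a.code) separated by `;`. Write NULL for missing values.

(DM, RF, RF); (JV, OC, OC)

INNER JOIN keeps only pairs where the ON condition holds.
Matching on a.code = f.code. A NULL in a compared column never satisfies the condition.
- a[0] code=JV → no match; dropped.
- a[1] code=OC → 1 match(es) in f → 1 row(s).
- a[2] code=MT → no match; dropped.
- a[3] code=FL → no match; dropped.
- a[4] code=RF → 1 match(es) in f → 1 row(s).
- a[5] code=SG → no match; dropped.
- a[6] code=FL → no match; dropped.
After projecting and ordering:
f.dest | f.code | a.code
DM | RF | RF
JV | OC | OC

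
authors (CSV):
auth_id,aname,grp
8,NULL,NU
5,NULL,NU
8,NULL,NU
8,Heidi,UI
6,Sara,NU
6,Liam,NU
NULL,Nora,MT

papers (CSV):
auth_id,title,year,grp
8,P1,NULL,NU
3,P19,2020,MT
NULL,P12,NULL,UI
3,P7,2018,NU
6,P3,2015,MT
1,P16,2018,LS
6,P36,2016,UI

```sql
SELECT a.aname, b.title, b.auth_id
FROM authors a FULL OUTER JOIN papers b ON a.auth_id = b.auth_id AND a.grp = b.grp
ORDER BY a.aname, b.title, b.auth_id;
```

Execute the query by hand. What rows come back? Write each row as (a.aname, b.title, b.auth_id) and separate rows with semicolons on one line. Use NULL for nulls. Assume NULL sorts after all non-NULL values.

FULL OUTER JOIN keeps every row from both sides; unmatched rows get NULL for the other side's columns.
Matching on a.auth_id = b.auth_id AND a.grp = b.grp. A NULL in a compared column never satisfies the condition.
Matched pairs: 2; unmatched a rows kept: 5; unmatched b rows kept: 6.

(Heidi, NULL, NULL); (Liam, NULL, NULL); (Nora, NULL, NULL); (Sara, NULL, NULL); (NULL, P1, 8); (NULL, P1, 8); (NULL, P12, NULL); (NULL, P16, 1); (NULL, P19, 3); (NULL, P3, 6); (NULL, P36, 6); (NULL, P7, 3); (NULL, NULL, NULL)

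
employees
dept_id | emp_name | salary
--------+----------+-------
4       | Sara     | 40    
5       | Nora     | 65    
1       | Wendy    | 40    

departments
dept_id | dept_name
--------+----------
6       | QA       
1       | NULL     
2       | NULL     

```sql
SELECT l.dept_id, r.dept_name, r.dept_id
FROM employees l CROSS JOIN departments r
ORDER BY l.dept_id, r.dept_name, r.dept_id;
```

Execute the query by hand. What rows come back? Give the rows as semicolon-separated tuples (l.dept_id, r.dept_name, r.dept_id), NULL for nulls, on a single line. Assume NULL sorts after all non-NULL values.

(1, QA, 6); (1, NULL, 1); (1, NULL, 2); (4, QA, 6); (4, NULL, 1); (4, NULL, 2); (5, QA, 6); (5, NULL, 1); (5, NULL, 2)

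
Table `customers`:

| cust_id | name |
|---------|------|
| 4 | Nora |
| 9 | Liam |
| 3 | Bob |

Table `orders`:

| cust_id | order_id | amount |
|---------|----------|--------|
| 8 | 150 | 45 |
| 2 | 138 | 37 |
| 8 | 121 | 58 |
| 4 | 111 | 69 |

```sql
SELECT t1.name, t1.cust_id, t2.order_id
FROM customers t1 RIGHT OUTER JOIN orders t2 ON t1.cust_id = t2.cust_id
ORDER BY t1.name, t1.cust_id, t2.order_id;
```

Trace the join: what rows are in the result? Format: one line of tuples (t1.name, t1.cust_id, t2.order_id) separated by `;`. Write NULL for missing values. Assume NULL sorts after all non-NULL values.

(Nora, 4, 111); (NULL, NULL, 121); (NULL, NULL, 138); (NULL, NULL, 150)

RIGHT JOIN keeps every row from `orders`; unmatched rows get NULL for `customers`'s columns.
Matching on t1.cust_id = t2.cust_id.
Matched pairs: 1; unmatched t2 rows kept: 3.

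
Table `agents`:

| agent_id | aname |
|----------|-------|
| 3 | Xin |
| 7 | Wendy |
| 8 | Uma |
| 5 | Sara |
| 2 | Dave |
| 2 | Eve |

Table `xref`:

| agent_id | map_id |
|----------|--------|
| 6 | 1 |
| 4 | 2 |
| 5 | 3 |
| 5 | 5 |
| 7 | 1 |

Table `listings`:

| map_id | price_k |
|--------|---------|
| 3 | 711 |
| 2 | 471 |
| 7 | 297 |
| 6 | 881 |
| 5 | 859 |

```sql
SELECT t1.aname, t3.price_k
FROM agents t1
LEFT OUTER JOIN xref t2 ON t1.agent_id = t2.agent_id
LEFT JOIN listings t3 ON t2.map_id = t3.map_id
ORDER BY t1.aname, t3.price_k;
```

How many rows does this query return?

7

Joins associate left-to-right: agents LEFT JOIN xref on agent_id gives 7 intermediate row(s).
Then LEFT JOIN `listings t3` on map_id: each of those 7 rows is kept; rows whose t2.map_id has no match in t3 get NULL for t3's columns.
Result: 7 row(s).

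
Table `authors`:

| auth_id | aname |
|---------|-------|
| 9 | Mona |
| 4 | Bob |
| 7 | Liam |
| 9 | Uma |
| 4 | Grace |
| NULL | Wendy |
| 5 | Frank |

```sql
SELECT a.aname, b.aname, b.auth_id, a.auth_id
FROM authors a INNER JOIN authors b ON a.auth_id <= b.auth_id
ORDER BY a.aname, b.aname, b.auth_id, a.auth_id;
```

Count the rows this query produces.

23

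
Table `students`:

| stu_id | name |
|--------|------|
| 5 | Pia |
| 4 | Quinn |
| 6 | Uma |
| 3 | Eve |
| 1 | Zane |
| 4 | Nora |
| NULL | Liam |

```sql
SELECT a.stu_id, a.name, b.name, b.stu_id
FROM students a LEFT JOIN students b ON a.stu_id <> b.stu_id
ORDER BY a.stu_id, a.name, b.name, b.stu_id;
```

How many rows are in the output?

29

LEFT JOIN keeps every row from `students a`; unmatched rows get NULL for `students b`'s columns.
Matching on a.stu_id <> b.stu_id. A NULL in a compared column never satisfies the condition.
Matched pairs: 28; unmatched a rows kept: 1.
Total: 28 matched + 1 padded = 29 rows.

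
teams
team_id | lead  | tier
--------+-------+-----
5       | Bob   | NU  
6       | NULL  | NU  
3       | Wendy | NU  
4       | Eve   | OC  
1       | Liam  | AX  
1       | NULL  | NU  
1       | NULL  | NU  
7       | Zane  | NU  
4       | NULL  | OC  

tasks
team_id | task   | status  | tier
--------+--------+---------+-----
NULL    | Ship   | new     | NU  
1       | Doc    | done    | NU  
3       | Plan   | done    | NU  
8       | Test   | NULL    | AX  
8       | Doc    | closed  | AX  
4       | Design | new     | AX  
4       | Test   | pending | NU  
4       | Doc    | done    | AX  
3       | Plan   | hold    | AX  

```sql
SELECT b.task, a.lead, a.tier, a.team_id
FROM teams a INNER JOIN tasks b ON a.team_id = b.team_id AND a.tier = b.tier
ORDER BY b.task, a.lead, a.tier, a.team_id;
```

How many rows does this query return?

3

INNER JOIN keeps only pairs where the ON condition holds.
Matching on a.team_id = b.team_id AND a.tier = b.tier. A NULL in a compared column never satisfies the condition.
- a row (team_id=5, tier=NU): no match → dropped.
- a row (team_id=6, tier=NU): no match → dropped.
- a row (team_id=3, tier=NU): matches 1 b row(s) → 1 output row(s).
- a row (team_id=4, tier=OC): no match → dropped.
- a row (team_id=1, tier=AX): no match → dropped.
- a row (team_id=1, tier=NU): matches 1 b row(s) → 1 output row(s).
- a row (team_id=1, tier=NU): matches 1 b row(s) → 1 output row(s).
- a row (team_id=7, tier=NU): no match → dropped.
- a row (team_id=4, tier=OC): no match → dropped.
Total: 3 rows.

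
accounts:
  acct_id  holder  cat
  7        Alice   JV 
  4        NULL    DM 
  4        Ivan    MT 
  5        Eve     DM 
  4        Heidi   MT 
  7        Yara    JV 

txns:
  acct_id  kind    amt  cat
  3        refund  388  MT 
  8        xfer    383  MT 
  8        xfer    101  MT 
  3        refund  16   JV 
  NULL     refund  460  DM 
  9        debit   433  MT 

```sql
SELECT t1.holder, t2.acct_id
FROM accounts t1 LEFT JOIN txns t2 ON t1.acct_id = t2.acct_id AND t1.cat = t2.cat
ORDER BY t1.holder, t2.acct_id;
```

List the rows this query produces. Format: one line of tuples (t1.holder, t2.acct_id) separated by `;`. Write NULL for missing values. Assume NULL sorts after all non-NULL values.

(Alice, NULL); (Eve, NULL); (Heidi, NULL); (Ivan, NULL); (Yara, NULL); (NULL, NULL)

LEFT JOIN keeps every row from `accounts`; unmatched rows get NULL for `txns`'s columns.
Matching on t1.acct_id = t2.acct_id AND t1.cat = t2.cat. A NULL in a compared column never satisfies the condition.
- t1[0] acct_id=7, cat=JV → no match; kept with NULLs on the t2 side.
- t1[1] acct_id=4, cat=DM → no match; kept with NULLs on the t2 side.
- t1[2] acct_id=4, cat=MT → no match; kept with NULLs on the t2 side.
- t1[3] acct_id=5, cat=DM → no match; kept with NULLs on the t2 side.
- t1[4] acct_id=4, cat=MT → no match; kept with NULLs on the t2 side.
- t1[5] acct_id=7, cat=JV → no match; kept with NULLs on the t2 side.
After projecting and ordering:
t1.holder | t2.acct_id
Alice | NULL
Eve | NULL
Heidi | NULL
Ivan | NULL
Yara | NULL
NULL | NULL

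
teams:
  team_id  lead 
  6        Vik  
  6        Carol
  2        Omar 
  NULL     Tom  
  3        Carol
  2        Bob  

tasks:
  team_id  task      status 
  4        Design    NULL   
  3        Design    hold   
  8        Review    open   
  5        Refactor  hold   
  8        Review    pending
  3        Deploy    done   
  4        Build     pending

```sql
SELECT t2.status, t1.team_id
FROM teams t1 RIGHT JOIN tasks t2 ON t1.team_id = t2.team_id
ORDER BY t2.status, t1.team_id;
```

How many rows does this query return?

7

RIGHT JOIN keeps every row from `tasks`; unmatched rows get NULL for `teams`'s columns.
Matching on t1.team_id = t2.team_id. A NULL in a compared column never satisfies the condition.
- team_id=6: no matching t2 row.
- team_id=6: no matching t2 row.
- team_id=2: no matching t2 row.
- team_id=NULL: no matching t2 row.
- team_id=3: 2 matching t2 row(s), so 2 row(s) emitted.
- team_id=2: no matching t2 row.
- 5 row(s) from t2 found no t1 partner → padded with NULL.
Total: 2 matched + 5 padded = 7 rows.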